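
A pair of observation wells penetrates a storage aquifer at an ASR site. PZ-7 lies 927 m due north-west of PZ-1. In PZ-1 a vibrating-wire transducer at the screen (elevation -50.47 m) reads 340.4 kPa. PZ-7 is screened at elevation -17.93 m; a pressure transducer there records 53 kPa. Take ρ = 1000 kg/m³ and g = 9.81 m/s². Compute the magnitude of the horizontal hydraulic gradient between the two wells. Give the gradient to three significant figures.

Pressure head at PZ-1: ψ = P/(ρg) = 340.4×1000 / (1000 × 9.81) = 34.70 m.
Total head at PZ-1: h = z + ψ = -50.47 + 34.70 = -15.77 m.
Pressure head at PZ-7: ψ = P/(ρg) = 53×1000 / (1000 × 9.81) = 5.40 m.
Total head at PZ-7: h = z + ψ = -17.93 + 5.40 = -12.53 m.
Head difference: h(PZ-1) − h(PZ-7) = -15.77 − (-12.53) = -3.24 m.
Hydraulic gradient: i = |Δh| / L = 3.24 / 927 = 0.00350.

i ≈ 0.00350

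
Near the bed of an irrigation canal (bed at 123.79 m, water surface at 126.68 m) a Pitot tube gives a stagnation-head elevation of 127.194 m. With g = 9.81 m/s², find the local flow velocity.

Near the bed, under hydrostatic conditions, the piezometric head (z + ψ) equals the free-surface elevation, 126.68 m.
Velocity head = total − piezometric = 127.194 − 126.68 = 0.514 m.
v = √(2g·h_v) = √(2 × 9.81 × 0.514) = 3.18 m/s.

v ≈ 3.18 m/s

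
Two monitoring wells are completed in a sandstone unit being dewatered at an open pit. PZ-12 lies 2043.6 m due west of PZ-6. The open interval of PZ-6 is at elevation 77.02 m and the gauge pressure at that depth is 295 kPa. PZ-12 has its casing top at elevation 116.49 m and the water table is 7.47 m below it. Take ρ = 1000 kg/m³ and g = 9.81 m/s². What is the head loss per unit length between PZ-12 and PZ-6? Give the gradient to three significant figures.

i ≈ 0.000944 m/m

Pressure head at PZ-6: ψ = P/(ρg) = 295×1000 / (1000 × 9.81) = 30.07 m.
Total head at PZ-6: h = z + ψ = 77.02 + 30.07 = 107.09 m.
Total head at PZ-12: h = 116.49 − 7.47 = 109.02 m.
Head difference: h(PZ-6) − h(PZ-12) = 107.09 − 109.02 = -1.93 m.
Hydraulic gradient: i = |Δh| / L = 1.93 / 2043.6 = 0.000944.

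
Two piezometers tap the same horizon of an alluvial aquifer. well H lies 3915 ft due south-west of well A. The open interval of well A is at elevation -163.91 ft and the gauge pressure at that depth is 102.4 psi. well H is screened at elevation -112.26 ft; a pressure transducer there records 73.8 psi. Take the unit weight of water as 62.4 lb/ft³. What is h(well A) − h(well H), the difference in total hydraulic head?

Pressure head at well A: ψ = 144·P/γ = 144 × 102.4 / 62.4 = 236.31 ft.
Total head at well A: h = z + ψ = -163.91 + 236.31 = 72.40 ft.
Pressure head at well H: ψ = 144·P/γ = 144 × 73.8 / 62.4 = 170.31 ft.
Total head at well H: h = z + ψ = -112.26 + 170.31 = 58.05 ft.
Head difference: h(well A) − h(well H) = 72.40 − 58.05 = 14.35 ft.

Δh ≈ 14.35 ft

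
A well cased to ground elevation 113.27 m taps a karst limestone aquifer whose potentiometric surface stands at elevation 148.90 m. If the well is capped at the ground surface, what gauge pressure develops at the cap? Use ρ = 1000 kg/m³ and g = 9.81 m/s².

Head above the cap: Δh = 148.90 − 113.27 = 35.63 m.
P = ρgΔh = 1000 × 9.81 × 35.63 = 349530 Pa ≈ 350 kPa.

P ≈ 350 kPa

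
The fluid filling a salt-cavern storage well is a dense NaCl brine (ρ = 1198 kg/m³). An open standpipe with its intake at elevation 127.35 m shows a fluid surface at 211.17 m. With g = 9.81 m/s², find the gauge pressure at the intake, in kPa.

Pressure head ψ = h − z = 211.17 − 127.35 = 83.82 m.
P = ρgψ = 1198 × 9.81 × 83.82 = 985084 Pa ≈ 985 kPa.

P ≈ 985 kPa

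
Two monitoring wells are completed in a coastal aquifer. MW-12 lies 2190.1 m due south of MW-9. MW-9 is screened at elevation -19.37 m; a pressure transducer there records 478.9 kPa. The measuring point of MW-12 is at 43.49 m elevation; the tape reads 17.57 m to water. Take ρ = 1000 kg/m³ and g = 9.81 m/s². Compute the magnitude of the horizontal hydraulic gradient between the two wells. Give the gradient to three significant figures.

Pressure head at MW-9: ψ = P/(ρg) = 478.9×1000 / (1000 × 9.81) = 48.82 m.
Total head at MW-9: h = z + ψ = -19.37 + 48.82 = 29.45 m.
Total head at MW-12: h = 43.49 − 17.57 = 25.92 m.
Head difference: h(MW-9) − h(MW-12) = 29.45 − 25.92 = 3.53 m.
Hydraulic gradient: i = |Δh| / L = 3.53 / 2190.1 = 0.00161.

i ≈ 0.00161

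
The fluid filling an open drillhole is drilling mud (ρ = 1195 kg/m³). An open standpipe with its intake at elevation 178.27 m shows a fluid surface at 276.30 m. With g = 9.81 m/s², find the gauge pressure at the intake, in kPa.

Pressure head ψ = h − z = 276.30 − 178.27 = 98.03 m.
P = ρgψ = 1195 × 9.81 × 98.03 = 1149201 Pa ≈ 1150 kPa.

P ≈ 1150 kPa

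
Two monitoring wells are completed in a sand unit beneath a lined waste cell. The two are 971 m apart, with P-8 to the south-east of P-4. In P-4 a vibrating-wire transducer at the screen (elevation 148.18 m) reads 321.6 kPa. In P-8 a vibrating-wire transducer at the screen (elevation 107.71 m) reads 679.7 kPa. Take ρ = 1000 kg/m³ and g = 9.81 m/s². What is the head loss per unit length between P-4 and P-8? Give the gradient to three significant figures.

i ≈ 0.00408 m/m

Pressure head at P-4: ψ = P/(ρg) = 321.6×1000 / (1000 × 9.81) = 32.78 m.
Total head at P-4: h = z + ψ = 148.18 + 32.78 = 180.96 m.
Pressure head at P-8: ψ = P/(ρg) = 679.7×1000 / (1000 × 9.81) = 69.29 m.
Total head at P-8: h = z + ψ = 107.71 + 69.29 = 177.00 m.
Head difference: h(P-4) − h(P-8) = 180.96 − 177.00 = 3.96 m.
Hydraulic gradient: i = |Δh| / L = 3.96 / 971 = 0.00408.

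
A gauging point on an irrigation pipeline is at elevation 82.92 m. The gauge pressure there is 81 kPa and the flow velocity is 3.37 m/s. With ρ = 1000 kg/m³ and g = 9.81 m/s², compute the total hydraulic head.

Pressure head ψ = P/(ρg) = 81×1000 / (1000 × 9.81) = 8.26 m.
Velocity head = v²/(2g) = 3.37² / (2 × 9.81) = 0.579 m.
h = z + ψ + v²/(2g) = 82.92 + 8.26 + 0.579 = 91.76 m.

h ≈ 91.76 m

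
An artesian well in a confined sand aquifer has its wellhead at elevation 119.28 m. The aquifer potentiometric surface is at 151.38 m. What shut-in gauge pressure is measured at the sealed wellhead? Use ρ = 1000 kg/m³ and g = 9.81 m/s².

P ≈ 315 kPa

Head above the cap: Δh = 151.38 − 119.28 = 32.10 m.
P = ρgΔh = 1000 × 9.81 × 32.10 = 314901 Pa ≈ 315 kPa.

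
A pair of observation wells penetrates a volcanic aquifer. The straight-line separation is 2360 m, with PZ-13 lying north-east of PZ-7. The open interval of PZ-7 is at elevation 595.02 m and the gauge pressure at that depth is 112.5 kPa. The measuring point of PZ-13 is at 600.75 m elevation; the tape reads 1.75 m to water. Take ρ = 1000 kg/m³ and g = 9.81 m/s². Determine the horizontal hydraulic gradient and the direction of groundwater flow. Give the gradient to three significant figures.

Pressure head at PZ-7: ψ = P/(ρg) = 112.5×1000 / (1000 × 9.81) = 11.47 m.
Total head at PZ-7: h = z + ψ = 595.02 + 11.47 = 606.49 m.
Total head at PZ-13: h = 600.75 − 1.75 = 599.00 m.
Head difference: h(PZ-7) − h(PZ-13) = 606.49 − 599.00 = 7.49 m.
Hydraulic gradient: i = |Δh| / L = 7.49 / 2360 = 0.00317.
Flow is from higher to lower head: from PZ-7 toward PZ-13, i.e. toward the north-east.

i ≈ 0.00317; groundwater flows toward the north-east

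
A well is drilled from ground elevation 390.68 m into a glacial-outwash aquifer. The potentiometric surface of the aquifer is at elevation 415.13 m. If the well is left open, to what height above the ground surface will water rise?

Water rises to the potentiometric surface, so the rise above ground = 415.13 − 390.68 = 24.45 m.

≈ 24.45 m above ground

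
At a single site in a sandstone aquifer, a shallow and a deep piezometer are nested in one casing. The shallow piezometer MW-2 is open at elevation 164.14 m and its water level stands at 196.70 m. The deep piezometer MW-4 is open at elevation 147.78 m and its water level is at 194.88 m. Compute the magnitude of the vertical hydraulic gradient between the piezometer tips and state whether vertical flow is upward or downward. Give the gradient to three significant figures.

Total head at MW-2: h = 196.70 m (water level in the standpipe).
Total head at MW-4: h = 194.88 m.
Δh = h(MW-2) − h(MW-4) = 196.70 − 194.88 = 1.82 m.
Vertical separation Δz = 164.14 − 147.78 = 16.36 m.
|i_v| = |Δh| / Δz = 1.82 / 16.36 = 0.111.
Head is higher in the shallow piezometer, so vertical flow is downward (recharge condition).

|i_v| ≈ 0.111; vertical flow is downward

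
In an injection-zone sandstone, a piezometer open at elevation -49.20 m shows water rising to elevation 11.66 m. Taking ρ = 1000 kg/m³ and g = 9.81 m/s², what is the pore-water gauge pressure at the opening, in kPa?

Pressure head ψ = h − z = 11.66 − (-49.20) = 60.86 m.
P = ρgψ = 1000 × 9.81 × 60.86 = 597037 Pa ≈ 597 kPa.

P ≈ 597 kPa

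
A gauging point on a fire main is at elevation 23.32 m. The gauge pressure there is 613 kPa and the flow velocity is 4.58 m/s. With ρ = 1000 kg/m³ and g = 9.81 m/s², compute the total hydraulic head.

Pressure head ψ = P/(ρg) = 613×1000 / (1000 × 9.81) = 62.49 m.
Velocity head = v²/(2g) = 4.58² / (2 × 9.81) = 1.069 m.
h = z + ψ + v²/(2g) = 23.32 + 62.49 + 1.069 = 86.88 m.

h ≈ 86.88 m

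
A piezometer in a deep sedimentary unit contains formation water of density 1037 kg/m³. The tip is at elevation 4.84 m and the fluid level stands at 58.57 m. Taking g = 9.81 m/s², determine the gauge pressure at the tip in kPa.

P ≈ 547 kPa

Pressure head ψ = h − z = 58.57 − 4.84 = 53.73 m.
P = ρgψ = 1037 × 9.81 × 53.73 = 546594 Pa ≈ 547 kPa.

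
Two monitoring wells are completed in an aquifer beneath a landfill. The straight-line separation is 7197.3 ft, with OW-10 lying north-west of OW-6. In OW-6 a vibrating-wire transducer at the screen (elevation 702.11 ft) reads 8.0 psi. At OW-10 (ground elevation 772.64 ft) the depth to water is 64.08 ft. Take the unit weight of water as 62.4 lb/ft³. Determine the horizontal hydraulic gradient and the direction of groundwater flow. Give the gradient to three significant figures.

i ≈ 0.00167; groundwater flows toward the north-west

Pressure head at OW-6: ψ = 144·P/γ = 144 × 8.0 / 62.4 = 18.46 ft.
Total head at OW-6: h = z + ψ = 702.11 + 18.46 = 720.57 ft.
Total head at OW-10: h = 772.64 − 64.08 = 708.56 ft.
Head difference: h(OW-6) − h(OW-10) = 720.57 − 708.56 = 12.01 ft.
Hydraulic gradient: i = |Δh| / L = 12.01 / 7197.3 = 0.00167.
Flow is from higher to lower head: from OW-6 toward OW-10, i.e. toward the north-west.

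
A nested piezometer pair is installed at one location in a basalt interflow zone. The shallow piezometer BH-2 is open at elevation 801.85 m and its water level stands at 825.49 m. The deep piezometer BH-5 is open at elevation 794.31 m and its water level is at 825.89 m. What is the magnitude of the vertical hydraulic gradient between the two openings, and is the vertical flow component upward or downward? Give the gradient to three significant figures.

|i_v| ≈ 0.0531; vertical flow is upward

Total head at BH-2: h = 825.49 m (water level in the standpipe).
Total head at BH-5: h = 825.89 m.
Δh = h(BH-2) − h(BH-5) = 825.49 − 825.89 = -0.40 m.
Vertical separation Δz = 801.85 − 794.31 = 7.54 m.
|i_v| = |Δh| / Δz = 0.40 / 7.54 = 0.0531.
Head is higher in the deep piezometer, so vertical flow is upward (discharge condition).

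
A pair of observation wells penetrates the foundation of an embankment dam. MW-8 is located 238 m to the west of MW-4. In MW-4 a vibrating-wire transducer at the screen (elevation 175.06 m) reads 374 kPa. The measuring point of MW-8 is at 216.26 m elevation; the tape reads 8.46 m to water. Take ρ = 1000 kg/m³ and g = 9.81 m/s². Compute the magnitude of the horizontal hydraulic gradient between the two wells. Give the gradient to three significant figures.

i ≈ 0.0226

Pressure head at MW-4: ψ = P/(ρg) = 374×1000 / (1000 × 9.81) = 38.12 m.
Total head at MW-4: h = z + ψ = 175.06 + 38.12 = 213.18 m.
Total head at MW-8: h = 216.26 − 8.46 = 207.80 m.
Head difference: h(MW-4) − h(MW-8) = 213.18 − 207.80 = 5.38 m.
Hydraulic gradient: i = |Δh| / L = 5.38 / 238 = 0.0226.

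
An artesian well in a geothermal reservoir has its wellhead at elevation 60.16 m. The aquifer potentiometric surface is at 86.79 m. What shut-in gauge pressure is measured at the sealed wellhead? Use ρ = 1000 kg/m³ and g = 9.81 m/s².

P ≈ 261 kPa

Head above the cap: Δh = 86.79 − 60.16 = 26.63 m.
P = ρgΔh = 1000 × 9.81 × 26.63 = 261240 Pa ≈ 261 kPa.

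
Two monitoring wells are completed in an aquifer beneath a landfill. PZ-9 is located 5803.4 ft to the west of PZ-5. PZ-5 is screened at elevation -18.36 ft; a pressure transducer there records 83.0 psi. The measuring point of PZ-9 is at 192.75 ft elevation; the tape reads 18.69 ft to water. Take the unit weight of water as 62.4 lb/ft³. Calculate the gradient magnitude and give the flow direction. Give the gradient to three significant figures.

i ≈ 0.000152; groundwater flows toward the east

Pressure head at PZ-5: ψ = 144·P/γ = 144 × 83.0 / 62.4 = 191.54 ft.
Total head at PZ-5: h = z + ψ = -18.36 + 191.54 = 173.18 ft.
Total head at PZ-9: h = 192.75 − 18.69 = 174.06 ft.
Head difference: h(PZ-5) − h(PZ-9) = 173.18 − 174.06 = -0.88 ft.
Hydraulic gradient: i = |Δh| / L = 0.88 / 5803.4 = 0.000152.
Flow is from higher to lower head: from PZ-9 toward PZ-5, i.e. toward the east.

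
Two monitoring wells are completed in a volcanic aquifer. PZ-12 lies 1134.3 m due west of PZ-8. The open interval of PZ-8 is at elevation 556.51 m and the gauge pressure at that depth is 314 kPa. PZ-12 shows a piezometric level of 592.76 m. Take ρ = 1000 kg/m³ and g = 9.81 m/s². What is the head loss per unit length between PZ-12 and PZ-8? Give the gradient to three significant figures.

i ≈ 0.00374 m/m

Pressure head at PZ-8: ψ = P/(ρg) = 314×1000 / (1000 × 9.81) = 32.01 m.
Total head at PZ-8: h = z + ψ = 556.51 + 32.01 = 588.52 m.
Total head at PZ-12: h = 592.76 m (water level in the piezometer is the total head).
Head difference: h(PZ-8) − h(PZ-12) = 588.52 − 592.76 = -4.24 m.
Hydraulic gradient: i = |Δh| / L = 4.24 / 1134.3 = 0.00374.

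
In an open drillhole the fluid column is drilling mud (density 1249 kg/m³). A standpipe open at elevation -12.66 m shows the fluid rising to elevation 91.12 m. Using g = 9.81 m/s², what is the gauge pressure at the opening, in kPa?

Pressure head ψ = h − z = 91.12 − (-12.66) = 103.78 m.
P = ρgψ = 1249 × 9.81 × 103.78 = 1271584 Pa ≈ 1270 kPa.

P ≈ 1270 kPa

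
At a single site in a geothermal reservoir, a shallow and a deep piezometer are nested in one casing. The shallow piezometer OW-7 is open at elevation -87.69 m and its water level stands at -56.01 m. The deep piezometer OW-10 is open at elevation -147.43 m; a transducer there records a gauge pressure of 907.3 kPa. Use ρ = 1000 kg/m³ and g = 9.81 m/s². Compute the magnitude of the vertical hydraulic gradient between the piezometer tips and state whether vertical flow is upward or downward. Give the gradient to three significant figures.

Total head at OW-7: h = -56.01 m (water level in the standpipe).
Pressure head at OW-10: ψ = P/(ρg) = 907.3×1000 / (1000 × 9.81) = 92.49 m.
Total head at OW-10: h = z + ψ = -147.43 + 92.49 = -54.94 m.
Δh = h(OW-7) − h(OW-10) = -56.01 − (-54.94) = -1.07 m.
Vertical separation Δz = -87.69 − (-147.43) = 59.74 m.
|i_v| = |Δh| / Δz = 1.07 / 59.74 = 0.0179.
Head is higher in the deep piezometer, so vertical flow is upward (discharge condition).

|i_v| ≈ 0.0179; vertical flow is upward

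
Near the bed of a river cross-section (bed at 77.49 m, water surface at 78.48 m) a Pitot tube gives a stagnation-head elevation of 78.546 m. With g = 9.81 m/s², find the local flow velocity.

v ≈ 1.14 m/s

Near the bed, under hydrostatic conditions, the piezometric head (z + ψ) equals the free-surface elevation, 78.48 m.
Velocity head = total − piezometric = 78.546 − 78.48 = 0.066 m.
v = √(2g·h_v) = √(2 × 9.81 × 0.066) = 1.14 m/s.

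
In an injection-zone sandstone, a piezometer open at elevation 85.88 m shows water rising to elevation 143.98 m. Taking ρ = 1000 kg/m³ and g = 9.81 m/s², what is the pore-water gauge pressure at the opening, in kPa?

Pressure head ψ = h − z = 143.98 − 85.88 = 58.10 m.
P = ρgψ = 1000 × 9.81 × 58.10 = 569961 Pa ≈ 570 kPa.

P ≈ 570 kPa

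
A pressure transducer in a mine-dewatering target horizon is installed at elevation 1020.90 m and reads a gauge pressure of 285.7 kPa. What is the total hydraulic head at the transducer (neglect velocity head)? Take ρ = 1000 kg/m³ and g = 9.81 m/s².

ψ = P/(ρg) = 285.7×1000 / (1000 × 9.81) = 29.12 m.
h = z + ψ = 1020.90 + 29.12 = 1050.02 m.

h ≈ 1050.02 m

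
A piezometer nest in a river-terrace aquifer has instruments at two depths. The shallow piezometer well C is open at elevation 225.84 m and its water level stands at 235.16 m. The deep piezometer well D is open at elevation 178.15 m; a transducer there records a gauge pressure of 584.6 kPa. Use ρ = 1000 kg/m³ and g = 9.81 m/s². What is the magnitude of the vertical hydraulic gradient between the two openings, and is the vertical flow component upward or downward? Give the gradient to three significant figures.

Total head at well C: h = 235.16 m (water level in the standpipe).
Pressure head at well D: ψ = P/(ρg) = 584.6×1000 / (1000 × 9.81) = 59.59 m.
Total head at well D: h = z + ψ = 178.15 + 59.59 = 237.74 m.
Δh = h(well C) − h(well D) = 235.16 − 237.74 = -2.58 m.
Vertical separation Δz = 225.84 − 178.15 = 47.69 m.
|i_v| = |Δh| / Δz = 2.58 / 47.69 = 0.0541.
Head is higher in the deep piezometer, so vertical flow is upward (discharge condition).

|i_v| ≈ 0.0541; vertical flow is upward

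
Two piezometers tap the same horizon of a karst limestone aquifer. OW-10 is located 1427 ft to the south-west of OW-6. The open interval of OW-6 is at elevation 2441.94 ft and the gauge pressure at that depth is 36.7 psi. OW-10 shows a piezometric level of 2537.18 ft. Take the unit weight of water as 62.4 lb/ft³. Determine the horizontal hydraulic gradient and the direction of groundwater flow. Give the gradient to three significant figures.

Pressure head at OW-6: ψ = 144·P/γ = 144 × 36.7 / 62.4 = 84.69 ft.
Total head at OW-6: h = z + ψ = 2441.94 + 84.69 = 2526.63 ft.
Total head at OW-10: h = 2537.18 ft (water level in the piezometer is the total head).
Head difference: h(OW-6) − h(OW-10) = 2526.63 − 2537.18 = -10.55 ft.
Hydraulic gradient: i = |Δh| / L = 10.55 / 1427 = 0.00739.
Flow is from higher to lower head: from OW-10 toward OW-6, i.e. toward the north-east.

i ≈ 0.00739; groundwater flows toward the north-east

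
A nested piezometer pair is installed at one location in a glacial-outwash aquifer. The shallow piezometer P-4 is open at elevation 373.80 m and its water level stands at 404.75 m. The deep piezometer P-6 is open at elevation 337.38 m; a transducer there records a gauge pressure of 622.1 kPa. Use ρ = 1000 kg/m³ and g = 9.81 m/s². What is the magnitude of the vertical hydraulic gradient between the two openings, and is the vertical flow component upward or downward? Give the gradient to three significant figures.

Total head at P-4: h = 404.75 m (water level in the standpipe).
Pressure head at P-6: ψ = P/(ρg) = 622.1×1000 / (1000 × 9.81) = 63.41 m.
Total head at P-6: h = z + ψ = 337.38 + 63.41 = 400.79 m.
Δh = h(P-4) − h(P-6) = 404.75 − 400.79 = 3.96 m.
Vertical separation Δz = 373.80 − 337.38 = 36.42 m.
|i_v| = |Δh| / Δz = 3.96 / 36.42 = 0.109.
Head is higher in the shallow piezometer, so vertical flow is downward (recharge condition).

|i_v| ≈ 0.109; vertical flow is downward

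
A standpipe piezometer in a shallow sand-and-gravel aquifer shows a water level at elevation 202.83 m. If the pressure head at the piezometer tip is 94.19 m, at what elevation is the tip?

z = h − ψ = 202.83 − 94.19 = 108.64 m.

z ≈ 108.64 m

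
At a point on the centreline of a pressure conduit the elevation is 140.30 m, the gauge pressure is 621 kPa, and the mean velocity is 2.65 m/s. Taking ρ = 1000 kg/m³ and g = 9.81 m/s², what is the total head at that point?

Pressure head ψ = P/(ρg) = 621×1000 / (1000 × 9.81) = 63.30 m.
Velocity head = v²/(2g) = 2.65² / (2 × 9.81) = 0.358 m.
h = z + ψ + v²/(2g) = 140.30 + 63.30 + 0.358 = 203.96 m.

h ≈ 203.96 m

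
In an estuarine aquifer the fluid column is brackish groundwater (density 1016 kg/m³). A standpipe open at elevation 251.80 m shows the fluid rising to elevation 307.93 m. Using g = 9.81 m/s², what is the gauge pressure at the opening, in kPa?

P ≈ 559 kPa

Pressure head ψ = h − z = 307.93 − 251.80 = 56.13 m.
P = ρgψ = 1016 × 9.81 × 56.13 = 559445 Pa ≈ 559 kPa.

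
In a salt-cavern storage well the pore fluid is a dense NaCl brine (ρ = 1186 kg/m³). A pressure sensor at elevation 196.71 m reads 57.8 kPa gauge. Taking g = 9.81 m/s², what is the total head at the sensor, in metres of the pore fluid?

h ≈ 201.68 m

ψ = P/(ρg) = 57.8×1000 / (1186 × 9.81) = 4.97 m.
h = z + ψ = 196.71 + 4.97 = 201.68 m.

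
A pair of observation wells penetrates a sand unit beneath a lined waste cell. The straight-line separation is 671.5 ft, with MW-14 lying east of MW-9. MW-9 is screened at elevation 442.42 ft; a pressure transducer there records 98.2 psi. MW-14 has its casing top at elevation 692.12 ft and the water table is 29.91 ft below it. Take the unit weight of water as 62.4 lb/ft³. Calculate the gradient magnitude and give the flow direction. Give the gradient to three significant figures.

Pressure head at MW-9: ψ = 144·P/γ = 144 × 98.2 / 62.4 = 226.62 ft.
Total head at MW-9: h = z + ψ = 442.42 + 226.62 = 669.04 ft.
Total head at MW-14: h = 692.12 − 29.91 = 662.21 ft.
Head difference: h(MW-9) − h(MW-14) = 669.04 − 662.21 = 6.83 ft.
Hydraulic gradient: i = |Δh| / L = 6.83 / 671.5 = 0.0102.
Flow is from higher to lower head: from MW-9 toward MW-14, i.e. toward the east.

i ≈ 0.0102; groundwater flows toward the east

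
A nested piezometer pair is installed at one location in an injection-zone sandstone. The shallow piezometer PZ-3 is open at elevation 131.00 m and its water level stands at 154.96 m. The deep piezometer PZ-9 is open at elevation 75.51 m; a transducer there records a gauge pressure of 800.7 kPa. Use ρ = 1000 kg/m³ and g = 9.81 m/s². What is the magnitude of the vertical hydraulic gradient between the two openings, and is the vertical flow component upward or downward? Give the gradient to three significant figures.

|i_v| ≈ 0.0391; vertical flow is upward

Total head at PZ-3: h = 154.96 m (water level in the standpipe).
Pressure head at PZ-9: ψ = P/(ρg) = 800.7×1000 / (1000 × 9.81) = 81.62 m.
Total head at PZ-9: h = z + ψ = 75.51 + 81.62 = 157.13 m.
Δh = h(PZ-3) − h(PZ-9) = 154.96 − 157.13 = -2.17 m.
Vertical separation Δz = 131.00 − 75.51 = 55.49 m.
|i_v| = |Δh| / Δz = 2.17 / 55.49 = 0.0391.
Head is higher in the deep piezometer, so vertical flow is upward (discharge condition).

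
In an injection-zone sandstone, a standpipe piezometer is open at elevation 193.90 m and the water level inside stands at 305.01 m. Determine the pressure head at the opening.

Total head h = 305.01 m (the water-surface elevation in the piezometer).
Pressure head ψ = h − z = 305.01 − 193.90 = 111.11 m.

ψ ≈ 111.11 m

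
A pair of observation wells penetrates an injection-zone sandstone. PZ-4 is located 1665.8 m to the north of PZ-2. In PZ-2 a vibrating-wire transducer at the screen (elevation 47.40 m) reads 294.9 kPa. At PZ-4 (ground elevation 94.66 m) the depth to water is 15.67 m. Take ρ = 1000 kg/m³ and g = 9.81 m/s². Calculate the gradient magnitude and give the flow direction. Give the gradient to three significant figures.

Pressure head at PZ-2: ψ = P/(ρg) = 294.9×1000 / (1000 × 9.81) = 30.06 m.
Total head at PZ-2: h = z + ψ = 47.40 + 30.06 = 77.46 m.
Total head at PZ-4: h = 94.66 − 15.67 = 78.99 m.
Head difference: h(PZ-2) − h(PZ-4) = 77.46 − 78.99 = -1.53 m.
Hydraulic gradient: i = |Δh| / L = 1.53 / 1665.8 = 0.000918.
Flow is from higher to lower head: from PZ-4 toward PZ-2, i.e. toward the south.

i ≈ 0.000918; groundwater flows toward the south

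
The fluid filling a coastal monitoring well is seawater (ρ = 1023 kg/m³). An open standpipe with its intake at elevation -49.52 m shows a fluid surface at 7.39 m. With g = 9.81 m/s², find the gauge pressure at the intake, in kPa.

P ≈ 571 kPa

Pressure head ψ = h − z = 7.39 − (-49.52) = 56.91 m.
P = ρgψ = 1023 × 9.81 × 56.91 = 571128 Pa ≈ 571 kPa.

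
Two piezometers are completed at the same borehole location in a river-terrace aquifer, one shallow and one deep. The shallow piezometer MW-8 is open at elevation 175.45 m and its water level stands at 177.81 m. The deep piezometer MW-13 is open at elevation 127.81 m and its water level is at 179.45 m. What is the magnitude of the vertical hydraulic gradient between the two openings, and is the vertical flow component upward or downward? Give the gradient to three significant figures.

|i_v| ≈ 0.0344; vertical flow is upward

Total head at MW-8: h = 177.81 m (water level in the standpipe).
Total head at MW-13: h = 179.45 m.
Δh = h(MW-8) − h(MW-13) = 177.81 − 179.45 = -1.64 m.
Vertical separation Δz = 175.45 − 127.81 = 47.64 m.
|i_v| = |Δh| / Δz = 1.64 / 47.64 = 0.0344.
Head is higher in the deep piezometer, so vertical flow is upward (discharge condition).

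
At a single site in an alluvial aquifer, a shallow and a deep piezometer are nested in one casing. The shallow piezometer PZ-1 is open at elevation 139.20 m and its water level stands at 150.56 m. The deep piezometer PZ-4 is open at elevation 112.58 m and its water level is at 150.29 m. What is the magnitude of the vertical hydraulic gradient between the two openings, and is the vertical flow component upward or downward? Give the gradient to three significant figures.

|i_v| ≈ 0.0101; vertical flow is downward

Total head at PZ-1: h = 150.56 m (water level in the standpipe).
Total head at PZ-4: h = 150.29 m.
Δh = h(PZ-1) − h(PZ-4) = 150.56 − 150.29 = 0.27 m.
Vertical separation Δz = 139.20 − 112.58 = 26.62 m.
|i_v| = |Δh| / Δz = 0.27 / 26.62 = 0.0101.
Head is higher in the shallow piezometer, so vertical flow is downward (recharge condition).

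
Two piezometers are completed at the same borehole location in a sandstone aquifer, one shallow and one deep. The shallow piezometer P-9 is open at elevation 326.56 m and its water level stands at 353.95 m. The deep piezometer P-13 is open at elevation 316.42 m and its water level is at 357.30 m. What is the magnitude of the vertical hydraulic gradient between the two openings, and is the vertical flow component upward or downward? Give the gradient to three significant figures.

Total head at P-9: h = 353.95 m (water level in the standpipe).
Total head at P-13: h = 357.30 m.
Δh = h(P-9) − h(P-13) = 353.95 − 357.30 = -3.35 m.
Vertical separation Δz = 326.56 − 316.42 = 10.14 m.
|i_v| = |Δh| / Δz = 3.35 / 10.14 = 0.330.
Head is higher in the deep piezometer, so vertical flow is upward (discharge condition).

|i_v| ≈ 0.330; vertical flow is upward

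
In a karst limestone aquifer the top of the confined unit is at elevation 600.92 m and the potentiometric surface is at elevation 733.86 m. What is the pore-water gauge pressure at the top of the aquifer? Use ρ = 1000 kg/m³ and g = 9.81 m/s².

Pressure head at the aquifer top: ψ = h − z = 733.86 − 600.92 = 132.94 m.
P = ρgψ = 1000 × 9.81 × 132.94 = 1304141 Pa ≈ 1300 kPa.

P ≈ 1300 kPa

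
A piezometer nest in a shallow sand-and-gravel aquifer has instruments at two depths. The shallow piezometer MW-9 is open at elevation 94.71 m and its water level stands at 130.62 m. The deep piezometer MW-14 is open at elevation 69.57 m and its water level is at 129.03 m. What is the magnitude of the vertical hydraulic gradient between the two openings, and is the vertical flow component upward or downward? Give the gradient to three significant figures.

Total head at MW-9: h = 130.62 m (water level in the standpipe).
Total head at MW-14: h = 129.03 m.
Δh = h(MW-9) − h(MW-14) = 130.62 − 129.03 = 1.59 m.
Vertical separation Δz = 94.71 − 69.57 = 25.14 m.
|i_v| = |Δh| / Δz = 1.59 / 25.14 = 0.0632.
Head is higher in the shallow piezometer, so vertical flow is downward (recharge condition).

|i_v| ≈ 0.0632; vertical flow is downward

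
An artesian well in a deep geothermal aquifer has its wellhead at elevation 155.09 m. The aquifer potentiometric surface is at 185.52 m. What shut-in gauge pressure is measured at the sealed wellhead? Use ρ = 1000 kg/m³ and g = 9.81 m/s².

P ≈ 299 kPa

Head above the cap: Δh = 185.52 − 155.09 = 30.43 m.
P = ρgΔh = 1000 × 9.81 × 30.43 = 298518 Pa ≈ 299 kPa.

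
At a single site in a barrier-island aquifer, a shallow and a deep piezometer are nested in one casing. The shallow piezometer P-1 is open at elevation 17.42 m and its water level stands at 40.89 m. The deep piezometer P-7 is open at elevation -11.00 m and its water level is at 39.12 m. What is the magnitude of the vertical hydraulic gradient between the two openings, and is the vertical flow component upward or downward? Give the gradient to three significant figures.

|i_v| ≈ 0.0623; vertical flow is downward

Total head at P-1: h = 40.89 m (water level in the standpipe).
Total head at P-7: h = 39.12 m.
Δh = h(P-1) − h(P-7) = 40.89 − 39.12 = 1.77 m.
Vertical separation Δz = 17.42 − (-11.00) = 28.42 m.
|i_v| = |Δh| / Δz = 1.77 / 28.42 = 0.0623.
Head is higher in the shallow piezometer, so vertical flow is downward (recharge condition).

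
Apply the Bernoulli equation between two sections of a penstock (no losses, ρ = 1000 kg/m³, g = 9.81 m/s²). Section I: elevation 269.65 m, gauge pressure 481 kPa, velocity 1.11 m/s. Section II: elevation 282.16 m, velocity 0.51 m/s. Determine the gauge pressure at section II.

P₂ ≈ 359 kPa

Pressure head at I: ψ₁ = P₁/(ρg) = 481×1000 / (1000 × 9.81) = 49.03 m.
Velocity heads: v₁²/2g = 1.11²/19.62 = 0.063 m; v₂²/2g = 0.51²/19.62 = 0.013 m.
Total head H = z₁ + ψ₁ + v₁²/2g = 269.65 + 49.03 + 0.063 = 318.74 m.
ψ₂ = H − z₂ − v₂²/2g = 318.74 − 282.16 − 0.013 = 36.57 m.
P₂ = ρgψ₂ = 1000 × 9.81 × 36.57 ≈ 359 kPa.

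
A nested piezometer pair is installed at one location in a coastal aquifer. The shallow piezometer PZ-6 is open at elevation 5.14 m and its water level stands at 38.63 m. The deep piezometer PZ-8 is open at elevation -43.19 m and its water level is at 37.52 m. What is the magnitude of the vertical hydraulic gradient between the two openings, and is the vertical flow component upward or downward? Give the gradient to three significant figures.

Total head at PZ-6: h = 38.63 m (water level in the standpipe).
Total head at PZ-8: h = 37.52 m.
Δh = h(PZ-6) − h(PZ-8) = 38.63 − 37.52 = 1.11 m.
Vertical separation Δz = 5.14 − (-43.19) = 48.33 m.
|i_v| = |Δh| / Δz = 1.11 / 48.33 = 0.0230.
Head is higher in the shallow piezometer, so vertical flow is downward (recharge condition).

|i_v| ≈ 0.0230; vertical flow is downward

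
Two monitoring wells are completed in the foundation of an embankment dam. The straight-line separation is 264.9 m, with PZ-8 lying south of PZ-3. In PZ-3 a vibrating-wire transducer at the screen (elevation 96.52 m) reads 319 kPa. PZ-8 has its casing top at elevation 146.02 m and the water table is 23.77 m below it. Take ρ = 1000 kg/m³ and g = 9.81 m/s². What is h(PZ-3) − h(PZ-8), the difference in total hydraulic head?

Δh ≈ 6.79 m

Pressure head at PZ-3: ψ = P/(ρg) = 319×1000 / (1000 × 9.81) = 32.52 m.
Total head at PZ-3: h = z + ψ = 96.52 + 32.52 = 129.04 m.
Total head at PZ-8: h = 146.02 − 23.77 = 122.25 m.
Head difference: h(PZ-3) − h(PZ-8) = 129.04 − 122.25 = 6.79 m.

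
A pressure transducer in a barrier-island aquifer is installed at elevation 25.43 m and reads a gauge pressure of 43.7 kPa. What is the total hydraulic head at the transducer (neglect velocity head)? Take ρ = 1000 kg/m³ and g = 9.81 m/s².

h ≈ 29.88 m

ψ = P/(ρg) = 43.7×1000 / (1000 × 9.81) = 4.45 m.
h = z + ψ = 25.43 + 4.45 = 29.88 m.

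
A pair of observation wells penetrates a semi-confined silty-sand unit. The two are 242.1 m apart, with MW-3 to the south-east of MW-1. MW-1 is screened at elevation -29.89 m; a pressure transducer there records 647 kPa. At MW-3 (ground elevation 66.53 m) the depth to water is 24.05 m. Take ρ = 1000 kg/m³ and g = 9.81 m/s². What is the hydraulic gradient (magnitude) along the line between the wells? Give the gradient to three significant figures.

Pressure head at MW-1: ψ = P/(ρg) = 647×1000 / (1000 × 9.81) = 65.95 m.
Total head at MW-1: h = z + ψ = -29.89 + 65.95 = 36.06 m.
Total head at MW-3: h = 66.53 − 24.05 = 42.48 m.
Head difference: h(MW-1) − h(MW-3) = 36.06 − 42.48 = -6.42 m.
Hydraulic gradient: i = |Δh| / L = 6.42 / 242.1 = 0.0265.

i ≈ 0.0265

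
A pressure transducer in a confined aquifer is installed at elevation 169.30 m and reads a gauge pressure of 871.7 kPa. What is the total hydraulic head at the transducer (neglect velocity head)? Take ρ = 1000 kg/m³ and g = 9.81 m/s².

ψ = P/(ρg) = 871.7×1000 / (1000 × 9.81) = 88.86 m.
h = z + ψ = 169.30 + 88.86 = 258.16 m.

h ≈ 258.16 m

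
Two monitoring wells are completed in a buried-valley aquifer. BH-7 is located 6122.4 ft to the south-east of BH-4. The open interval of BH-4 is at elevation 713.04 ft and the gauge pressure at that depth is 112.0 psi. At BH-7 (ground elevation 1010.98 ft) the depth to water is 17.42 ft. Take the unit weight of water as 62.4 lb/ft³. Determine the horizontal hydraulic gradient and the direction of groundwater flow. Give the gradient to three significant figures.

Pressure head at BH-4: ψ = 144·P/γ = 144 × 112.0 / 62.4 = 258.46 ft.
Total head at BH-4: h = z + ψ = 713.04 + 258.46 = 971.50 ft.
Total head at BH-7: h = 1010.98 − 17.42 = 993.56 ft.
Head difference: h(BH-4) − h(BH-7) = 971.50 − 993.56 = -22.06 ft.
Hydraulic gradient: i = |Δh| / L = 22.06 / 6122.4 = 0.00360.
Flow is from higher to lower head: from BH-7 toward BH-4, i.e. toward the north-west.

i ≈ 0.00360; groundwater flows toward the north-west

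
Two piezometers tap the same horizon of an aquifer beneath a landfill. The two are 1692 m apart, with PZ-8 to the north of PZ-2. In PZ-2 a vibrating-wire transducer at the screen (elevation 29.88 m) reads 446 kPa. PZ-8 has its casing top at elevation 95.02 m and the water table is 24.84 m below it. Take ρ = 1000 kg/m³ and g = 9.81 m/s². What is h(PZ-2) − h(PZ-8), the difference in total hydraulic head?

Δh ≈ 5.16 m

Pressure head at PZ-2: ψ = P/(ρg) = 446×1000 / (1000 × 9.81) = 45.46 m.
Total head at PZ-2: h = z + ψ = 29.88 + 45.46 = 75.34 m.
Total head at PZ-8: h = 95.02 − 24.84 = 70.18 m.
Head difference: h(PZ-2) − h(PZ-8) = 75.34 − 70.18 = 5.16 m.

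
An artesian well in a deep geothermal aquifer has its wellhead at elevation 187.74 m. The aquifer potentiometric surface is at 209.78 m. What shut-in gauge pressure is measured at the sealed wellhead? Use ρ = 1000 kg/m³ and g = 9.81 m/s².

P ≈ 216 kPa

Head above the cap: Δh = 209.78 − 187.74 = 22.04 m.
P = ρgΔh = 1000 × 9.81 × 22.04 = 216212 Pa ≈ 216 kPa.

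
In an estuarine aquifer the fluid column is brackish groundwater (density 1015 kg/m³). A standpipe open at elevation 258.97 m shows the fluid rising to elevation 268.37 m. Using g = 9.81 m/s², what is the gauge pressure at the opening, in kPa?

P ≈ 93.6 kPa

Pressure head ψ = h − z = 268.37 − 258.97 = 9.40 m.
P = ρgψ = 1015 × 9.81 × 9.40 = 93597 Pa ≈ 93.6 kPa.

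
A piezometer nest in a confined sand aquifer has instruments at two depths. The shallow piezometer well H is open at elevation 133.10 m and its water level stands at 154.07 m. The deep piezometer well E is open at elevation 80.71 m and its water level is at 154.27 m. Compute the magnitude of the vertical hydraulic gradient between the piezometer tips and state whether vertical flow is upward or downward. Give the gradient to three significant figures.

Total head at well H: h = 154.07 m (water level in the standpipe).
Total head at well E: h = 154.27 m.
Δh = h(well H) − h(well E) = 154.07 − 154.27 = -0.20 m.
Vertical separation Δz = 133.10 − 80.71 = 52.39 m.
|i_v| = |Δh| / Δz = 0.20 / 52.39 = 0.00382.
Head is higher in the deep piezometer, so vertical flow is upward (discharge condition).

|i_v| ≈ 0.00382; vertical flow is upward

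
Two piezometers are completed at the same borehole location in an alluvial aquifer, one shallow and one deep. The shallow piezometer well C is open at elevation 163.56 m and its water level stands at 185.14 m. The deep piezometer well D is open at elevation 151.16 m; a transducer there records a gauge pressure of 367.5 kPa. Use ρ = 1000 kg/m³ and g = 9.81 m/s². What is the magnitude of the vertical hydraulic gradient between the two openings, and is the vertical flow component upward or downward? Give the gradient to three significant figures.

Total head at well C: h = 185.14 m (water level in the standpipe).
Pressure head at well D: ψ = P/(ρg) = 367.5×1000 / (1000 × 9.81) = 37.46 m.
Total head at well D: h = z + ψ = 151.16 + 37.46 = 188.62 m.
Δh = h(well C) − h(well D) = 185.14 − 188.62 = -3.48 m.
Vertical separation Δz = 163.56 − 151.16 = 12.40 m.
|i_v| = |Δh| / Δz = 3.48 / 12.40 = 0.281.
Head is higher in the deep piezometer, so vertical flow is upward (discharge condition).

|i_v| ≈ 0.281; vertical flow is upward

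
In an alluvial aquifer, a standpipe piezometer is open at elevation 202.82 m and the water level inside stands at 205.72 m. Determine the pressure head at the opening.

ψ ≈ 2.90 m

Total head h = 205.72 m (the water-surface elevation in the piezometer).
Pressure head ψ = h − z = 205.72 − 202.82 = 2.90 m.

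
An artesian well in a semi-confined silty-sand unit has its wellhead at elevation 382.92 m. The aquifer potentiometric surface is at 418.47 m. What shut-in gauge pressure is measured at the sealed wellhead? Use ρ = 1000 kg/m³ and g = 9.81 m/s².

Head above the cap: Δh = 418.47 − 382.92 = 35.55 m.
P = ρgΔh = 1000 × 9.81 × 35.55 = 348746 Pa ≈ 349 kPa.

P ≈ 349 kPa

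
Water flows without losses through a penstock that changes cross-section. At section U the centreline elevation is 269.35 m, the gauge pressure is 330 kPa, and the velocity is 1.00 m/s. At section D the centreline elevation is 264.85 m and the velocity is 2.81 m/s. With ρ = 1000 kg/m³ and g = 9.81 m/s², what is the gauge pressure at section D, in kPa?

P₂ ≈ 371 kPa

Pressure head at U: ψ₁ = P₁/(ρg) = 330×1000 / (1000 × 9.81) = 33.64 m.
Velocity heads: v₁²/2g = 1.00²/19.62 = 0.051 m; v₂²/2g = 2.81²/19.62 = 0.402 m.
Total head H = z₁ + ψ₁ + v₁²/2g = 269.35 + 33.64 + 0.051 = 303.04 m.
ψ₂ = H − z₂ − v₂²/2g = 303.04 − 264.85 − 0.402 = 37.79 m.
P₂ = ρgψ₂ = 1000 × 9.81 × 37.79 ≈ 371 kPa.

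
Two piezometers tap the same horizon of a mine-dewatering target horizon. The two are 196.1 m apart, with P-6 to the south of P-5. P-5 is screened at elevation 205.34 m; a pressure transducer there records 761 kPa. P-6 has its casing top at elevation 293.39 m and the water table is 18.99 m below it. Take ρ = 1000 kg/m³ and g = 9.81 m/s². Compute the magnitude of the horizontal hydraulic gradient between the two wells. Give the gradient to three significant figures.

Pressure head at P-5: ψ = P/(ρg) = 761×1000 / (1000 × 9.81) = 77.57 m.
Total head at P-5: h = z + ψ = 205.34 + 77.57 = 282.91 m.
Total head at P-6: h = 293.39 − 18.99 = 274.40 m.
Head difference: h(P-5) − h(P-6) = 282.91 − 274.40 = 8.51 m.
Hydraulic gradient: i = |Δh| / L = 8.51 / 196.1 = 0.0434.

i ≈ 0.0434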